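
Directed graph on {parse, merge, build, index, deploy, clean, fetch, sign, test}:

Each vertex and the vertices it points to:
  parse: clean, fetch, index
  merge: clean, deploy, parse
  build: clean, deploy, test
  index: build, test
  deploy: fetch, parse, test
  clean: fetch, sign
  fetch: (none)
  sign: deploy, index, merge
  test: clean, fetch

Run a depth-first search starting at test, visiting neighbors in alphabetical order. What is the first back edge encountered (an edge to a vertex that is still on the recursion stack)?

DFS from test (visiting neighbors in alphabetical order); mark gray on enter, black on exit:
test gray
  clean gray
    fetch gray
    fetch black
    sign gray
      deploy gray
        deploy→fetch: fetch black — skip
        parse gray
          parse→clean: clean is gray → back edge
First back edge: parse → clean.

parse→clean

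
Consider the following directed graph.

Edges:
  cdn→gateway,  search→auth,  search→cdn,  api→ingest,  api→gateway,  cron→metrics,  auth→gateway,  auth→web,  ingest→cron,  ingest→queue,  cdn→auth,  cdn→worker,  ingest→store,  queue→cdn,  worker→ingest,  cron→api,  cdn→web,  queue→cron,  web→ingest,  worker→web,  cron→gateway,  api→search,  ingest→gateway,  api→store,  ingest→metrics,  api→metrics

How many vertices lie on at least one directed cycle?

9

A vertex is on a directed cycle iff it belongs to a strongly connected component of size ≥ 2 (or has a self-loop).
The vertices on cycles are {api, cdn, web, auth, cron, queue, ingest, search, worker} — 9 in total.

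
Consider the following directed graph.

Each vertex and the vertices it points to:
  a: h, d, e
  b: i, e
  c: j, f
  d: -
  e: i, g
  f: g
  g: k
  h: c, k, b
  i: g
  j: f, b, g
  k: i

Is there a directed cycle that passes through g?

Yes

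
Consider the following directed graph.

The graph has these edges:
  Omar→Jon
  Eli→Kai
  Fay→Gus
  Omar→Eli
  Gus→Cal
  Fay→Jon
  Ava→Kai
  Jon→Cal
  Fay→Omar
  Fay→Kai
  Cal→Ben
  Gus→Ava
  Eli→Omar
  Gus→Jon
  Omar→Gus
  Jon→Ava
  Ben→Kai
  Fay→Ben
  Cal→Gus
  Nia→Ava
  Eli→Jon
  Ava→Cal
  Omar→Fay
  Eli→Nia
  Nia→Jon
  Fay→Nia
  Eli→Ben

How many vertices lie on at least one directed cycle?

7

A vertex is on a directed cycle iff it belongs to a strongly connected component of size ≥ 2 (or has a self-loop).
The vertices on cycles are {Ava, Cal, Eli, Fay, Gus, Jon, Omar} — 7 in total.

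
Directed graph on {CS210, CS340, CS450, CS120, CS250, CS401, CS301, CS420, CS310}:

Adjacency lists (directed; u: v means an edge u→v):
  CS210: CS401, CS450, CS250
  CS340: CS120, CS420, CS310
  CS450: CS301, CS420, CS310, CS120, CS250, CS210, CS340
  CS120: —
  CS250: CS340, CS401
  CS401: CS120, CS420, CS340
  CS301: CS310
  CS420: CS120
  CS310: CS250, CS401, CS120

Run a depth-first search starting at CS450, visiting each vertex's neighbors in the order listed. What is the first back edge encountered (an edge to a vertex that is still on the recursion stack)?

DFS from CS450 (visiting each vertex's neighbors in the order listed); mark gray on enter, black on exit:
CS450 gray
  CS301 gray
    CS310 gray
      CS250 gray
        CS340 gray
          CS120 gray
          CS120 black
          CS420 gray
            CS420→CS120: CS120 black — skip
          CS420 black
          CS340→CS310: CS310 is gray → back edge
First back edge: CS340 → CS310.

CS340->CS310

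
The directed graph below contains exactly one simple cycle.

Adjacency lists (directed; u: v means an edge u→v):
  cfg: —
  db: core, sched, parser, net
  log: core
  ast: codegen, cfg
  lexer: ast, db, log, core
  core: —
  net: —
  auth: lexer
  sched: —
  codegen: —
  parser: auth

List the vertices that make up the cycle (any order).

DFS with gray/black marking from lexer:
lexer gray
  ast gray
    codegen gray
    codegen black
    cfg gray
    cfg black
  ast black
  db gray
    core gray
    core black
    sched gray
    sched black
    parser gray
      auth gray
        auth→lexer: lexer is gray → back edge
Back edge closes the cycle lexer → db → parser → auth → lexer; its vertices are {db, auth, lexer, parser}.

db, auth, lexer, parser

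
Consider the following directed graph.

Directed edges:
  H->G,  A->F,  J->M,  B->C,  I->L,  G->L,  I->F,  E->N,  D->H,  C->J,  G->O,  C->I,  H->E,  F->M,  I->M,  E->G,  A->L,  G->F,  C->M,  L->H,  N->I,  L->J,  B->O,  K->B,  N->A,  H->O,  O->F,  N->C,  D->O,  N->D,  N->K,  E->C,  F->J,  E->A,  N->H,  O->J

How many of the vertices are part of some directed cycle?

11

A vertex is on a directed cycle iff it belongs to a strongly connected component of size ≥ 2 (or has a self-loop).
The vertices on cycles are {A, B, C, D, E, G, H, I, K, L, N} — 11 in total.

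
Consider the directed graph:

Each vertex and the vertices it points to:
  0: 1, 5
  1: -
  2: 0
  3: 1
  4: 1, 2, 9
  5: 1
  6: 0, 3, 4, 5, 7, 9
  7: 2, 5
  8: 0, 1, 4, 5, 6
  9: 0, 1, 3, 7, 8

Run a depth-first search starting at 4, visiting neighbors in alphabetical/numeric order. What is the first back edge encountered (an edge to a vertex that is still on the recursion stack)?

8->4

DFS from 4 (visiting neighbors in alphabetical/numeric order); mark gray on enter, black on exit:
4 gray
  1 gray
  1 black
  2 gray
    0 gray
      0→1: 1 black — skip
      5 gray
        5→1: 1 black — skip
      5 black
    0 black
  2 black
  9 gray
    9→0: 0 black — skip
    9→1: 1 black — skip
    3 gray
      3→1: 1 black — skip
    3 black
    7 gray
      7→2: 2 black — skip
      7→5: 5 black — skip
    7 black
    8 gray
      8→0: 0 black — skip
      8→1: 1 black — skip
      8→4: 4 is gray → back edge
First back edge: 8 → 4.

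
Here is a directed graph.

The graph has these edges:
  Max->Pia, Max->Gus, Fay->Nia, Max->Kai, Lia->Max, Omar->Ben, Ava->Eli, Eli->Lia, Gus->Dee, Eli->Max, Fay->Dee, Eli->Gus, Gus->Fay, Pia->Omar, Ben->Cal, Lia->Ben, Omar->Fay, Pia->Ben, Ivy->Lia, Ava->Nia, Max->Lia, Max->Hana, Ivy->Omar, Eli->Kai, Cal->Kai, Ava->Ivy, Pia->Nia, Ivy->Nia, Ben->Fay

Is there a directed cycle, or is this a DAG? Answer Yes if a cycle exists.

DFS with white/gray/black marking, starting from Gus:
Gus gray
  Dee gray
  Dee black
  Fay gray
    Nia gray
    Nia black
    Fay→Dee: Dee black — skip
  Fay black
Gus black
Pia gray
  Pia→Nia: Nia black — skip
  Ben gray
    Cal gray
      Kai gray
      Kai black
    Cal black
    Ben→Fay: Fay black — skip
  Ben black
  Omar gray
    Omar→Fay: Fay black — skip
    Omar→Ben: Ben black — skip
  Omar black
Pia black
Ava gray
  Eli gray
    Lia gray
      Lia→Ben: Ben black — skip
      Max gray
        Max→Pia: Pia black — skip
        Max→Gus: Gus black — skip
        Max→Kai: Kai black — skip
        Hana gray
        Hana black
        Max→Lia: Lia is gray → back edge
Back edge found, so a cycle exists: Lia → Max → Lia.

Yes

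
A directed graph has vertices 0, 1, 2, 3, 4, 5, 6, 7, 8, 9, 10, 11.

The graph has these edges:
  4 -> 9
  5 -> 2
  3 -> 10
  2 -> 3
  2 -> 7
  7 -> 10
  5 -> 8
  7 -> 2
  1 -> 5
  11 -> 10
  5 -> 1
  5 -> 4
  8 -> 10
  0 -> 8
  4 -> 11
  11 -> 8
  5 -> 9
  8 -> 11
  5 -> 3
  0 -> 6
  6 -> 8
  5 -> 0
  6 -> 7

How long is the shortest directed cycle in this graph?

2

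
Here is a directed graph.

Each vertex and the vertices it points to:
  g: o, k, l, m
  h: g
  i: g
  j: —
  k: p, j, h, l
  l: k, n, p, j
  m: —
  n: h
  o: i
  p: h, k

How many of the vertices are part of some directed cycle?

A vertex is on a directed cycle iff it belongs to a strongly connected component of size ≥ 2 (or has a self-loop).
The vertices on cycles are {g, h, i, k, l, n, o, p} — 8 in total.

8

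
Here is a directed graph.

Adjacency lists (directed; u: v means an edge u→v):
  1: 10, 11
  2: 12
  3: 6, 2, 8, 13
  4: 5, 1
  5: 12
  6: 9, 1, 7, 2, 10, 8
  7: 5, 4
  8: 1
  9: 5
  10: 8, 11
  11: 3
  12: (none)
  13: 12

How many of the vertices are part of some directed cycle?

A vertex is on a directed cycle iff it belongs to a strongly connected component of size ≥ 2 (or has a self-loop).
The vertices on cycles are {1, 3, 4, 6, 7, 8, 10, 11} — 8 in total.

8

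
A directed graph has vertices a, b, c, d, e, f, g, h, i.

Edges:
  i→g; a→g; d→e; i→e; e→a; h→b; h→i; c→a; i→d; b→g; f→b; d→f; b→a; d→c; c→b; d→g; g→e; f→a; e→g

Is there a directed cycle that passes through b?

No

b lies on a cycle iff there is a path from b back to itself.
Exploring from b, it never reaches itself; equivalently, its strongly connected component is a singleton.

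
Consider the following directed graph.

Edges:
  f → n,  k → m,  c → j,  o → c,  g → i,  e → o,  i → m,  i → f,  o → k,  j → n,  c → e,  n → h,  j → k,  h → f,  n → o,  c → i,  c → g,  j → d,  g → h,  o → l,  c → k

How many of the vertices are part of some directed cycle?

9

A vertex is on a directed cycle iff it belongs to a strongly connected component of size ≥ 2 (or has a self-loop).
The vertices on cycles are {c, e, f, g, h, i, j, n, o} — 9 in total.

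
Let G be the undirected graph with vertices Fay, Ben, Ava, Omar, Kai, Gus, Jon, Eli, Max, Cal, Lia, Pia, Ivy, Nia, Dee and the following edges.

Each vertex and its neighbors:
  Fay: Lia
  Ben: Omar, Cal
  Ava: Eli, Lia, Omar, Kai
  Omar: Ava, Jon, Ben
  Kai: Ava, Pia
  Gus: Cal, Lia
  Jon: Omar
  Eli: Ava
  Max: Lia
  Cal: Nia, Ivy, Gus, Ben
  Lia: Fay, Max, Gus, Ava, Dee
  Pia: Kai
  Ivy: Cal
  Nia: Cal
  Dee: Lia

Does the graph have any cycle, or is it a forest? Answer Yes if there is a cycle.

Yes

DFS, tracking each vertex's parent; an edge to a visited non-parent vertex closes a cycle.
Start from Gus:
visit Gus (parent –)
  visit Cal (parent Gus)
    visit Nia (parent Cal)
      Nia–Cal: parent, skip
    visit Ivy (parent Cal)
      Ivy–Cal: parent, skip
    Cal–Gus: parent, skip
    visit Ben (parent Cal)
      visit Omar (parent Ben)
        visit Ava (parent Omar)
          visit Eli (parent Ava)
            Eli–Ava: parent, skip
          visit Lia (parent Ava)
            visit Fay (parent Lia)
              Fay–Lia: parent, skip
            visit Max (parent Lia)
              Max–Lia: parent, skip
            Lia–Gus: Gus visited and ≠ parent → cycle
Cycle: Gus – Cal – Ben – Omar – Ava – Lia – Gus.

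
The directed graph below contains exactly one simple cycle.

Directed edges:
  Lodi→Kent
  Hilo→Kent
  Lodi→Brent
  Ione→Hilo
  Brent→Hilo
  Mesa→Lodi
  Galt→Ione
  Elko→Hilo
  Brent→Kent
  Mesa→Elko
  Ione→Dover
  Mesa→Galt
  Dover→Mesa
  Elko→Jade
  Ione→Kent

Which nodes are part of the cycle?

DFS with gray/black marking from Dover:
Dover gray
  Mesa gray
    Galt gray
      Ione gray
        Ione→Dover: Dover is gray → back edge
Back edge closes the cycle Dover → Mesa → Galt → Ione → Dover; its vertices are {Galt, Ione, Mesa, Dover}.

Galt, Ione, Mesa, Dover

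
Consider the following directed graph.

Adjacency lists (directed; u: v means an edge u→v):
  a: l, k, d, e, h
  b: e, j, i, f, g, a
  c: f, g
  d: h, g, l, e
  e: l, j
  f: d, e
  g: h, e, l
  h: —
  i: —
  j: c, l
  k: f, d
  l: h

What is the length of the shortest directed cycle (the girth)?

4

For each vertex v, BFS finds the shortest path from v back to v.
The shortest such closed walk is j → c → f → e → j, length 4.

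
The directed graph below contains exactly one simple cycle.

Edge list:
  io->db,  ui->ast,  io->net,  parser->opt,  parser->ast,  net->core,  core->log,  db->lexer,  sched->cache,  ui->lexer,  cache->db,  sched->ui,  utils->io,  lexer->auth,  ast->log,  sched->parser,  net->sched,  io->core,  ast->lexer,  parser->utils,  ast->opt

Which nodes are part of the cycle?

DFS with gray/black marking from sched:
sched gray
  ui gray
    lexer gray
      auth gray
      auth black
    lexer black
    ast gray
      log gray
      log black
      opt gray
      opt black
      ast→lexer: lexer black — skip
    ast black
  ui black
  cache gray
    db gray
      db→lexer: lexer black — skip
    db black
  cache black
  parser gray
    parser→ast: ast black — skip
    parser→opt: opt black — skip
    utils gray
      io gray
        core gray
          core→log: log black — skip
        core black
        net gray
          net→sched: sched is gray → back edge
Back edge closes the cycle sched → parser → utils → io → net → sched; its vertices are {io, net, sched, utils, parser}.

io, net, sched, utils, parser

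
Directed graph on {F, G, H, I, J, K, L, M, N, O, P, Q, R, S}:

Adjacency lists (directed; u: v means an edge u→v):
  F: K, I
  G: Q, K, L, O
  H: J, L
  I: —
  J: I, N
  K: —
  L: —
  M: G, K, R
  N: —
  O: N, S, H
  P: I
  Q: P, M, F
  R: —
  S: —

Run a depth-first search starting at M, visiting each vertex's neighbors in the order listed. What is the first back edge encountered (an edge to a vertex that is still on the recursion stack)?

DFS from M (visiting each vertex's neighbors in the order listed); mark gray on enter, black on exit:
M gray
  G gray
    Q gray
      P gray
        I gray
        I black
      P black
      Q→M: M is gray → back edge
First back edge: Q → M.

Q->M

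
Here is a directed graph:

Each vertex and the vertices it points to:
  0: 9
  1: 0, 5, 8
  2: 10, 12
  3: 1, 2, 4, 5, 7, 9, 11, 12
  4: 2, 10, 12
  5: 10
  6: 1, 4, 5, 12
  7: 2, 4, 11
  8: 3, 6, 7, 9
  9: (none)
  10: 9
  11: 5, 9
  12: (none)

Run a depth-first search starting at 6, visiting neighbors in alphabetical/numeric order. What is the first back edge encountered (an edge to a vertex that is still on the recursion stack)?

3->1

DFS from 6 (visiting neighbors in alphabetical/numeric order); mark gray on enter, black on exit:
6 gray
  1 gray
    0 gray
      9 gray
      9 black
    0 black
    5 gray
      10 gray
        10→9: 9 black — skip
      10 black
    5 black
    8 gray
      3 gray
        3→1: 1 is gray → back edge
First back edge: 3 → 1.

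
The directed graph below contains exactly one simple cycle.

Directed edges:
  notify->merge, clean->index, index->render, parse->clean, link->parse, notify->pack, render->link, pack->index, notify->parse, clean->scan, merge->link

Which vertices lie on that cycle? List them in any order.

DFS with gray/black marking from parse:
parse gray
  clean gray
    scan gray
    scan black
    index gray
      render gray
        link gray
          link→parse: parse is gray → back edge
Back edge closes the cycle parse → clean → index → render → link → parse; its vertices are {link, clean, index, parse, render}.

link, clean, index, parse, render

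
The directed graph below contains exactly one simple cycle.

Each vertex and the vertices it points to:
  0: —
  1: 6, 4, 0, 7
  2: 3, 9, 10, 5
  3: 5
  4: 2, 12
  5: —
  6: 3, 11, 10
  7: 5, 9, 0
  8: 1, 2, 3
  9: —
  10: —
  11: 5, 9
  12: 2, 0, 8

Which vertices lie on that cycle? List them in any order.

1, 4, 8, 12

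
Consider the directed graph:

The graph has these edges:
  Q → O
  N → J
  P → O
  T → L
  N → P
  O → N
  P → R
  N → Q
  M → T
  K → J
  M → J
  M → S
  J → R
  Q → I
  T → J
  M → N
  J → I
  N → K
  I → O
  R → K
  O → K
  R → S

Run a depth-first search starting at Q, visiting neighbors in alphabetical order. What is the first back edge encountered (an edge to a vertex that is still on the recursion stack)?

J→I

DFS from Q (visiting neighbors in alphabetical order); mark gray on enter, black on exit:
Q gray
  I gray
    O gray
      K gray
        J gray
          J→I: I is gray → back edge
First back edge: J → I.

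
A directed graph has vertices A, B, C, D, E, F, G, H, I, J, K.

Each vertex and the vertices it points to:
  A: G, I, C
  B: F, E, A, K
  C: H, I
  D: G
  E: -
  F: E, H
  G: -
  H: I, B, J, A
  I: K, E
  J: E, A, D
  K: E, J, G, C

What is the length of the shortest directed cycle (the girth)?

3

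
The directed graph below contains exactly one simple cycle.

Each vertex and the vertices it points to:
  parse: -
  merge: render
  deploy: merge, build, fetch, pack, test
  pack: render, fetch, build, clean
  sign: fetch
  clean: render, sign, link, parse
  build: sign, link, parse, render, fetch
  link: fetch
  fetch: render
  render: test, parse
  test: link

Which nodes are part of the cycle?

link, test, fetch, render

DFS with gray/black marking from render:
render gray
  test gray
    link gray
      fetch gray
        fetch→render: render is gray → back edge
Back edge closes the cycle render → test → link → fetch → render; its vertices are {link, test, fetch, render}.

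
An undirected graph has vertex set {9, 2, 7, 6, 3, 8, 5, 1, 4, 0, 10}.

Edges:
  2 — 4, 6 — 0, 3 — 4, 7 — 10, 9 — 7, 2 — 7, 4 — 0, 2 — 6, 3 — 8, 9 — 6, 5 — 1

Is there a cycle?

Yes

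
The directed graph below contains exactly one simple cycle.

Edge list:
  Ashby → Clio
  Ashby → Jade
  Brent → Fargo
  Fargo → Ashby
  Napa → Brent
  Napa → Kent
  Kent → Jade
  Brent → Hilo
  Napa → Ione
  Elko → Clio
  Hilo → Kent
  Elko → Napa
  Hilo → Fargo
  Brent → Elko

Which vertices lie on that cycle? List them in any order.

Elko, Napa, Brent

DFS with gray/black marking from Brent:
Brent gray
  Hilo gray
    Kent gray
      Jade gray
      Jade black
    Kent black
    Fargo gray
      Ashby gray
        Clio gray
        Clio black
        Ashby→Jade: Jade black — skip
      Ashby black
    Fargo black
  Hilo black
  Brent→Fargo: Fargo black — skip
  Elko gray
    Napa gray
      Napa→Kent: Kent black — skip
      Napa→Brent: Brent is gray → back edge
Back edge closes the cycle Brent → Elko → Napa → Brent; its vertices are {Elko, Napa, Brent}.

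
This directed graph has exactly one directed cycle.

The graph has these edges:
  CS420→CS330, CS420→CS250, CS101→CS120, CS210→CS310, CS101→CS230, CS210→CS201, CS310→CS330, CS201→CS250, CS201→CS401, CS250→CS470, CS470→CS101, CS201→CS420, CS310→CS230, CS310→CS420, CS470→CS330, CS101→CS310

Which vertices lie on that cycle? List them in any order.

DFS with gray/black marking from CS250:
CS250 gray
  CS470 gray
    CS101 gray
      CS230 gray
      CS230 black
      CS310 gray
        CS310→CS230: CS230 black — skip
        CS420 gray
          CS330 gray
          CS330 black
          CS420→CS250: CS250 is gray → back edge
Back edge closes the cycle CS250 → CS470 → CS101 → CS310 → CS420 → CS250; its vertices are {CS101, CS250, CS310, CS420, CS470}.

CS101, CS250, CS310, CS420, CS470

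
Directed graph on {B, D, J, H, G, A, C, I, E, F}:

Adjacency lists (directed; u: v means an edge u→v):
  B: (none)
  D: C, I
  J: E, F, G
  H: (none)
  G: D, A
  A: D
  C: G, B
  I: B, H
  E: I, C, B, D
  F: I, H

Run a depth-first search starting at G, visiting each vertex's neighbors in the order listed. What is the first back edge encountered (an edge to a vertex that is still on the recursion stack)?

DFS from G (visiting each vertex's neighbors in the order listed); mark gray on enter, black on exit:
G gray
  D gray
    C gray
      C→G: G is gray → back edge
First back edge: C → G.

C->G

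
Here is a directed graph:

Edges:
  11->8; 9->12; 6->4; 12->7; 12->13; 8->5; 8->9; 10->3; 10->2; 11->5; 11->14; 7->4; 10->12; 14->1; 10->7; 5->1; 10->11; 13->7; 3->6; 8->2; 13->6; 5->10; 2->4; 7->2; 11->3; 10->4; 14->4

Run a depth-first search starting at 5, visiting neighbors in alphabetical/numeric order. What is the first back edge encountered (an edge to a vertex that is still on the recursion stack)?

DFS from 5 (visiting neighbors in alphabetical/numeric order); mark gray on enter, black on exit:
5 gray
  1 gray
  1 black
  10 gray
    2 gray
      4 gray
      4 black
    2 black
    3 gray
      6 gray
        6→4: 4 black — skip
      6 black
    3 black
    10→4: 4 black — skip
    7 gray
      7→2: 2 black — skip
      7→4: 4 black — skip
    7 black
    11 gray
      11→3: 3 black — skip
      11→5: 5 is gray → back edge
First back edge: 11 → 5.

11→5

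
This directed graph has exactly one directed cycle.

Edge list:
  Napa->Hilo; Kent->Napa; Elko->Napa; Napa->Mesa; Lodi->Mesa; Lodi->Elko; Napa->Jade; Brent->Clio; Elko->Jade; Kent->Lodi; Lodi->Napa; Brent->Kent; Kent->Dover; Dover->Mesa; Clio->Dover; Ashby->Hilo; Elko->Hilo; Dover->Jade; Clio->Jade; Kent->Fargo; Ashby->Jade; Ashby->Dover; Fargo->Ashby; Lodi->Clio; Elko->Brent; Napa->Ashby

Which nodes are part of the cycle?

Elko, Kent, Lodi, Brent

DFS with gray/black marking from Brent:
Brent gray
  Clio gray
    Dover gray
      Jade gray
      Jade black
      Mesa gray
      Mesa black
    Dover black
    Clio→Jade: Jade black — skip
  Clio black
  Kent gray
    Kent→Dover: Dover black — skip
    Lodi gray
      Elko gray
        Hilo gray
        Hilo black
        Napa gray
          Napa→Jade: Jade black — skip
          Napa→Hilo: Hilo black — skip
          Ashby gray
            Ashby→Hilo: Hilo black — skip
            Ashby→Dover: Dover black — skip
            Ashby→Jade: Jade black — skip
          Ashby black
          Napa→Mesa: Mesa black — skip
        Napa black
        Elko→Brent: Brent is gray → back edge
Back edge closes the cycle Brent → Kent → Lodi → Elko → Brent; its vertices are {Elko, Kent, Lodi, Brent}.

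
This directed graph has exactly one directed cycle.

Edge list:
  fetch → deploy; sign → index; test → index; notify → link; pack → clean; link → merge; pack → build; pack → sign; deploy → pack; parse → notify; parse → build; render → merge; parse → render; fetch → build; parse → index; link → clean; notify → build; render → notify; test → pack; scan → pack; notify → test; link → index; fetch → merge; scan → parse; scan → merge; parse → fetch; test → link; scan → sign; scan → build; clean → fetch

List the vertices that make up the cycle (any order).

DFS with gray/black marking from fetch:
fetch gray
  build gray
  build black
  deploy gray
    pack gray
      pack→build: build black — skip
      sign gray
        index gray
        index black
      sign black
      clean gray
        clean→fetch: fetch is gray → back edge
Back edge closes the cycle fetch → deploy → pack → clean → fetch; its vertices are {pack, clean, fetch, deploy}.

pack, clean, fetch, deploy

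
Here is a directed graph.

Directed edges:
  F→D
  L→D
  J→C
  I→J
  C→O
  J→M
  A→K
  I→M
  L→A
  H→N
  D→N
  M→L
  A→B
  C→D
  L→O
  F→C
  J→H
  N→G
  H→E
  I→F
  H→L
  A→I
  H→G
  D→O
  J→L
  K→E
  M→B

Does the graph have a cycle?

DFS with white/gray/black marking, starting from H:
H gray
  N gray
    G gray
    G black
  N black
  L gray
    D gray
      D→N: N black — skip
      O gray
      O black
    D black
    L→O: O black — skip
    A gray
      I gray
        F gray
          C gray
            C→O: O black — skip
            C→D: D black — skip
          C black
          F→D: D black — skip
        F black
        M gray
          B gray
          B black
          M→L: L is gray → back edge
Back edge found, so a cycle exists: L → A → I → M → L.

Yes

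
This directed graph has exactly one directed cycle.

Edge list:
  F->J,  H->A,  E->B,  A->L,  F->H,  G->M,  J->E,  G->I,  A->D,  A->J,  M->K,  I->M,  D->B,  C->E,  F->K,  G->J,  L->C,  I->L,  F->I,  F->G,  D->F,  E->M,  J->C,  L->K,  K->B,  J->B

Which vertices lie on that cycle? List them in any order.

A, D, F, H

DFS with gray/black marking from A:
A gray
  J gray
    E gray
      M gray
        K gray
          B gray
          B black
        K black
      M black
      E→B: B black — skip
    E black
    J→B: B black — skip
    C gray
      C→E: E black — skip
    C black
  J black
  D gray
    D→B: B black — skip
    F gray
      H gray
        H→A: A is gray → back edge
Back edge closes the cycle A → D → F → H → A; its vertices are {A, D, F, H}.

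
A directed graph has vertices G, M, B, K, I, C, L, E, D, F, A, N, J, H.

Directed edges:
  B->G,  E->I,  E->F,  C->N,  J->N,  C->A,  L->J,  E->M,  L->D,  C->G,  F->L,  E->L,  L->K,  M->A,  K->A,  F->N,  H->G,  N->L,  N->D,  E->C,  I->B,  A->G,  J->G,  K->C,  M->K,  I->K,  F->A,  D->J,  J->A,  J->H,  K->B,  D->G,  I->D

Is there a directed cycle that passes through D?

D is on a cycle iff D can reach itself via ≥1 edge.
D → J → N → D — yes.

Yes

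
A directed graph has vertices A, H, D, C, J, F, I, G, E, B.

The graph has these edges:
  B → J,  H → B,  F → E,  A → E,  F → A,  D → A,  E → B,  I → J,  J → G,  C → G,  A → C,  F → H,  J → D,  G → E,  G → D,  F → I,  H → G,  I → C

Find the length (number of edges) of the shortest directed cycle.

4

For each vertex v, BFS finds the shortest path from v back to v.
The shortest such closed walk is B → J → G → E → B, length 4.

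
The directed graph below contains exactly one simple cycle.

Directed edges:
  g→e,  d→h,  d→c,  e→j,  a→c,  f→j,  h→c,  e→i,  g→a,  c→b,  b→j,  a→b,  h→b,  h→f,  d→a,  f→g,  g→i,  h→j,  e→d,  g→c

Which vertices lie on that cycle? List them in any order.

d, e, f, g, h

DFS with gray/black marking from g:
g gray
  i gray
  i black
  e gray
    e→i: i black — skip
    d gray
      h gray
        c gray
          b gray
            j gray
            j black
          b black
        c black
        h→b: b black — skip
        h→j: j black — skip
        f gray
          f→g: g is gray → back edge
Back edge closes the cycle g → e → d → h → f → g; its vertices are {d, e, f, g, h}.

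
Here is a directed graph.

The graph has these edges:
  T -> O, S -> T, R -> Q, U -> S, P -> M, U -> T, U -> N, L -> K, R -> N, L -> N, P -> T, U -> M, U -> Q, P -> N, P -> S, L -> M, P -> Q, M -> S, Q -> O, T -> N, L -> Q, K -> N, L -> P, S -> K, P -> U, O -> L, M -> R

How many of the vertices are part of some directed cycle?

A vertex is on a directed cycle iff it belongs to a strongly connected component of size ≥ 2 (or has a self-loop).
The vertices on cycles are {L, M, O, P, Q, R, S, T, U} — 9 in total.

9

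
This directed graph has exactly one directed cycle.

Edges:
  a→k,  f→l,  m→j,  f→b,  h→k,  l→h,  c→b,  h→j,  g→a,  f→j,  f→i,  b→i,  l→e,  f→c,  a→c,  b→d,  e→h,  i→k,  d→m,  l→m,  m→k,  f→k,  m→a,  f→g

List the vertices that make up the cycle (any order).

a, b, c, d, m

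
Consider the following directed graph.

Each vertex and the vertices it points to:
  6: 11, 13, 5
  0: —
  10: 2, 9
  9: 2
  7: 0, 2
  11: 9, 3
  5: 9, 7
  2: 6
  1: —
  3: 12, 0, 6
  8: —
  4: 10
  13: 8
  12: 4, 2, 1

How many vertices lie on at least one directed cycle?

10

A vertex is on a directed cycle iff it belongs to a strongly connected component of size ≥ 2 (or has a self-loop).
The vertices on cycles are {2, 3, 4, 5, 6, 7, 9, 10, 11, 12} — 10 in total.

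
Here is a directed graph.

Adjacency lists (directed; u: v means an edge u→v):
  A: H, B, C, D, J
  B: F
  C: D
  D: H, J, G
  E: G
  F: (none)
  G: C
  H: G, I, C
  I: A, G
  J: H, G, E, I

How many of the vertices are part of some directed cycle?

8

A vertex is on a directed cycle iff it belongs to a strongly connected component of size ≥ 2 (or has a self-loop).
The vertices on cycles are {A, C, D, E, G, H, I, J} — 8 in total.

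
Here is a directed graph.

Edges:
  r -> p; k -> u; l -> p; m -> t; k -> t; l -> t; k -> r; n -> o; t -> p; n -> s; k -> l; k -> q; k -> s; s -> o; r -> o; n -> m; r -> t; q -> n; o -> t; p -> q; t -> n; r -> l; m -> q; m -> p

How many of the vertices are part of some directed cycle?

7

A vertex is on a directed cycle iff it belongs to a strongly connected component of size ≥ 2 (or has a self-loop).
The vertices on cycles are {m, n, o, p, q, s, t} — 7 in total.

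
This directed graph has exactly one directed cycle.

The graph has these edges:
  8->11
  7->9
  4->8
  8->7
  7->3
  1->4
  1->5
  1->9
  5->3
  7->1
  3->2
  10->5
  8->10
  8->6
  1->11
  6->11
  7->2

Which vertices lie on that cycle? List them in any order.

DFS with gray/black marking from 8:
8 gray
  6 gray
    11 gray
    11 black
  6 black
  8→11: 11 black — skip
  7 gray
    3 gray
      2 gray
      2 black
    3 black
    7→2: 2 black — skip
    1 gray
      4 gray
        4→8: 8 is gray → back edge
Back edge closes the cycle 8 → 7 → 1 → 4 → 8; its vertices are {1, 4, 7, 8}.

1, 4, 7, 8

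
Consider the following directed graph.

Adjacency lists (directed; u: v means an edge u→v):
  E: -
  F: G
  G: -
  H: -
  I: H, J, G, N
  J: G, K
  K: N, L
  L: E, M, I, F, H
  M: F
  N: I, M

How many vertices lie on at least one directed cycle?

5

A vertex is on a directed cycle iff it belongs to a strongly connected component of size ≥ 2 (or has a self-loop).
The vertices on cycles are {I, J, K, L, N} — 5 in total.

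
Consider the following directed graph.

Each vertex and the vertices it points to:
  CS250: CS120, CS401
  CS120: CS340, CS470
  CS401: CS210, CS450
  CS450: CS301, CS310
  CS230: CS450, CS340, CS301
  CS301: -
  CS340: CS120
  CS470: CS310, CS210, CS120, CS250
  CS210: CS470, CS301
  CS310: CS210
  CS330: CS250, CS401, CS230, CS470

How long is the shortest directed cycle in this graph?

2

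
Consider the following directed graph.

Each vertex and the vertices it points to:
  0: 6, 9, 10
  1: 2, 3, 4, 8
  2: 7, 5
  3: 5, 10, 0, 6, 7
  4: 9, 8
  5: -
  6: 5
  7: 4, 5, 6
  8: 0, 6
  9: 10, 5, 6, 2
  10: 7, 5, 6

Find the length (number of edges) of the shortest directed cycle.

4

For each vertex v, BFS finds the shortest path from v back to v.
The shortest such closed walk is 4 → 9 → 10 → 7 → 4, length 4.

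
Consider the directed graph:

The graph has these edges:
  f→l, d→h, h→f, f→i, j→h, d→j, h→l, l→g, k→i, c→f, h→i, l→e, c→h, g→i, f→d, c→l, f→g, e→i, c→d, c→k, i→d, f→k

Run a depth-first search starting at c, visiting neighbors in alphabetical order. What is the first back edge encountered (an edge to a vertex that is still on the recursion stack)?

f->d

DFS from c (visiting neighbors in alphabetical order); mark gray on enter, black on exit:
c gray
  d gray
    h gray
      f gray
        f→d: d is gray → back edge
First back edge: f → d.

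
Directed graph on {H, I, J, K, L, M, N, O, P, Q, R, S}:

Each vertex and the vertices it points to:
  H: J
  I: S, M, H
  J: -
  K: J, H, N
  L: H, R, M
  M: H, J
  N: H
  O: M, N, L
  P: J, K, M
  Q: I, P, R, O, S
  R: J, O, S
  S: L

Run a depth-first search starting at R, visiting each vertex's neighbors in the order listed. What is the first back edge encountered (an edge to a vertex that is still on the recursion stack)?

L→R

DFS from R (visiting each vertex's neighbors in the order listed); mark gray on enter, black on exit:
R gray
  J gray
  J black
  O gray
    M gray
      H gray
        H→J: J black — skip
      H black
      M→J: J black — skip
    M black
    N gray
      N→H: H black — skip
    N black
    L gray
      L→H: H black — skip
      L→R: R is gray → back edge
First back edge: L → R.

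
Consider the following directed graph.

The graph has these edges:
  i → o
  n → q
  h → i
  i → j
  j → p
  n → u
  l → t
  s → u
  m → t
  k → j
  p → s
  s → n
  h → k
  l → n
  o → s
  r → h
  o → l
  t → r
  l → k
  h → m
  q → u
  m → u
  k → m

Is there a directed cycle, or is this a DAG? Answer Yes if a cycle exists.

DFS with white/gray/black marking, starting from p:
p gray
  s gray
    u gray
    u black
    n gray
      n→u: u black — skip
      q gray
        q→u: u black — skip
      q black
    n black
  s black
p black
h gray
  i gray
    j gray
      j→p: p black — skip
    j black
    o gray
      o→s: s black — skip
      l gray
        t gray
          r gray
            r→h: h is gray → back edge
Back edge found, so a cycle exists: h → i → o → l → t → r → h.

Yes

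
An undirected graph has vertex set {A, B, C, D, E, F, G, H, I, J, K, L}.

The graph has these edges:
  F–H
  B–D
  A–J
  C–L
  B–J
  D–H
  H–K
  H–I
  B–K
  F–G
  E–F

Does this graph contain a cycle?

DFS, tracking each vertex's parent; an edge to a visited non-parent vertex closes a cycle.
Start from K:
visit K (parent –)
  visit B (parent K)
    visit J (parent B)
      visit A (parent J)
        A–J: parent, skip
      J–B: parent, skip
    visit D (parent B)
      D–B: parent, skip
      visit H (parent D)
        H–K: K visited and ≠ parent → cycle
Cycle: K – B – D – H – K.

Yes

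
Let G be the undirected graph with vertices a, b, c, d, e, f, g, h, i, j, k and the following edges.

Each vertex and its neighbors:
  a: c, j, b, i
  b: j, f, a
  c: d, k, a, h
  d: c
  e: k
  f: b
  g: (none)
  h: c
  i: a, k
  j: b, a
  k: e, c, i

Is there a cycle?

Yes

DFS, tracking each vertex's parent; an edge to a visited non-parent vertex closes a cycle.
Start from d:
visit d (parent –)
  visit c (parent d)
    c–d: parent, skip
    visit k (parent c)
      visit e (parent k)
        e–k: parent, skip
      k–c: parent, skip
      visit i (parent k)
        visit a (parent i)
          a–c: c visited and ≠ parent → cycle
Cycle: c – k – i – a – c.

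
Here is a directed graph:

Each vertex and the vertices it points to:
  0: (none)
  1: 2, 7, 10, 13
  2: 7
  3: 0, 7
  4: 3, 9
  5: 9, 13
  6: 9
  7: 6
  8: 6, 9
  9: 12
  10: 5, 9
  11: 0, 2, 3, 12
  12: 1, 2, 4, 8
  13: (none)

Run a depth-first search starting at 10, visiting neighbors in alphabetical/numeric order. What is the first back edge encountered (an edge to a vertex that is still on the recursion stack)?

6→9

DFS from 10 (visiting neighbors in alphabetical/numeric order); mark gray on enter, black on exit:
10 gray
  5 gray
    9 gray
      12 gray
        1 gray
          2 gray
            7 gray
              6 gray
                6→9: 9 is gray → back edge
First back edge: 6 → 9.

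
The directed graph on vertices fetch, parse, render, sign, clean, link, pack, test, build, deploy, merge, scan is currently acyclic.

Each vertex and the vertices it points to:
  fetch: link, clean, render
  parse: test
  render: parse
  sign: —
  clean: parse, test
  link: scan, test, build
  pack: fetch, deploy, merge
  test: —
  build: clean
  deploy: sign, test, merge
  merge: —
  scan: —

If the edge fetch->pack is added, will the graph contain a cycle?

Yes

Adding fetch→pack creates a cycle iff pack can already reach fetch.
Path from pack: pack → fetch.
So pack → … → fetch → pack is a cycle.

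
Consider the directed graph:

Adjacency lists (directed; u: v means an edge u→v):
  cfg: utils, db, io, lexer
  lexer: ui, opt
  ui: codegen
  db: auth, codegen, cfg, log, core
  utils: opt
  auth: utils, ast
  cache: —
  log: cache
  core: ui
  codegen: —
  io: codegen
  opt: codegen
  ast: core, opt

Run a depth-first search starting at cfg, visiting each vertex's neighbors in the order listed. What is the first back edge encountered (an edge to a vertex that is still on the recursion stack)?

DFS from cfg (visiting each vertex's neighbors in the order listed); mark gray on enter, black on exit:
cfg gray
  utils gray
    opt gray
      codegen gray
      codegen black
    opt black
  utils black
  db gray
    auth gray
      auth→utils: utils black — skip
      ast gray
        core gray
          ui gray
            ui→codegen: codegen black — skip
          ui black
        core black
        ast→opt: opt black — skip
      ast black
    auth black
    db→codegen: codegen black — skip
    db→cfg: cfg is gray → back edge
First back edge: db → cfg.

db->cfg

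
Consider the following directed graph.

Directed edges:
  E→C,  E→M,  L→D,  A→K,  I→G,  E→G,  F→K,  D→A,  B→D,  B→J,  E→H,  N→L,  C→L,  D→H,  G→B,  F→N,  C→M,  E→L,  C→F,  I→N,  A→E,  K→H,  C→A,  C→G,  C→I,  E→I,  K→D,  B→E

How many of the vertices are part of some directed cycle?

11

A vertex is on a directed cycle iff it belongs to a strongly connected component of size ≥ 2 (or has a self-loop).
The vertices on cycles are {A, B, C, D, E, F, G, I, K, L, N} — 11 in total.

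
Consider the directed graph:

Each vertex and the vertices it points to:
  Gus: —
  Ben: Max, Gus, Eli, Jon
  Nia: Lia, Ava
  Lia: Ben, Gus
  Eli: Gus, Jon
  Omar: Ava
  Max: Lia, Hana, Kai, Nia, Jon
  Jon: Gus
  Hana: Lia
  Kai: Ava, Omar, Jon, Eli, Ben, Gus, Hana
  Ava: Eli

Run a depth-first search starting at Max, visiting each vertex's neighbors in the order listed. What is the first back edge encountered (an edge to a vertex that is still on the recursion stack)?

DFS from Max (visiting each vertex's neighbors in the order listed); mark gray on enter, black on exit:
Max gray
  Lia gray
    Ben gray
      Ben→Max: Max is gray → back edge
First back edge: Ben → Max.

Ben->Max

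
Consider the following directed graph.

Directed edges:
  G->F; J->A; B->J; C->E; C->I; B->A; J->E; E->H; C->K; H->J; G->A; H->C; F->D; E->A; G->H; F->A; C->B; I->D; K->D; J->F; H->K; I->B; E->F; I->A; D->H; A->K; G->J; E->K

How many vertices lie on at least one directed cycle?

10

A vertex is on a directed cycle iff it belongs to a strongly connected component of size ≥ 2 (or has a self-loop).
The vertices on cycles are {A, B, C, D, E, F, H, I, J, K} — 10 in total.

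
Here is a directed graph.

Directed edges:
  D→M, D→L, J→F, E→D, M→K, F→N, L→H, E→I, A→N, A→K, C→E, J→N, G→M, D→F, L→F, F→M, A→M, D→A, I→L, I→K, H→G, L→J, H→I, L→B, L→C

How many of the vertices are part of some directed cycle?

A vertex is on a directed cycle iff it belongs to a strongly connected component of size ≥ 2 (or has a self-loop).
The vertices on cycles are {C, D, E, H, I, L} — 6 in total.

6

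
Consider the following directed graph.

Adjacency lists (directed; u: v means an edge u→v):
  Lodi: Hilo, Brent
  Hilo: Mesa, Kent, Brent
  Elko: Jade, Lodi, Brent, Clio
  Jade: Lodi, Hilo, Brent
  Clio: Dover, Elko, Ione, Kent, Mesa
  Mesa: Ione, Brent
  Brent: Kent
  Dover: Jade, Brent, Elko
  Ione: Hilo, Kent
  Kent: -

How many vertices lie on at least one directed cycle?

6

A vertex is on a directed cycle iff it belongs to a strongly connected component of size ≥ 2 (or has a self-loop).
The vertices on cycles are {Clio, Elko, Hilo, Ione, Mesa, Dover} — 6 in total.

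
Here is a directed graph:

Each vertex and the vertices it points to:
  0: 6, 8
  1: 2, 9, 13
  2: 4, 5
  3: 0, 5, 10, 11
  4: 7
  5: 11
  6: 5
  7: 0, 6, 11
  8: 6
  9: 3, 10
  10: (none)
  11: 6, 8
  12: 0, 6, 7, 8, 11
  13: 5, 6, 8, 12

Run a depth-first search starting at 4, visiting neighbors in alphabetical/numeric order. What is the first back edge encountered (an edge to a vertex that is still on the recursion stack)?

11->6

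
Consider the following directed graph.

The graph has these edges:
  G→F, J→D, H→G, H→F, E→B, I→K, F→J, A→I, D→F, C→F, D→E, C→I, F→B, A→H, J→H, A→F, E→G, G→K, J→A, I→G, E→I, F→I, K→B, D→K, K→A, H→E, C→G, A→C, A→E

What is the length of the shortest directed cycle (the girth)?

3

For each vertex v, BFS finds the shortest path from v back to v.
The shortest such closed walk is J → H → F → J, length 3.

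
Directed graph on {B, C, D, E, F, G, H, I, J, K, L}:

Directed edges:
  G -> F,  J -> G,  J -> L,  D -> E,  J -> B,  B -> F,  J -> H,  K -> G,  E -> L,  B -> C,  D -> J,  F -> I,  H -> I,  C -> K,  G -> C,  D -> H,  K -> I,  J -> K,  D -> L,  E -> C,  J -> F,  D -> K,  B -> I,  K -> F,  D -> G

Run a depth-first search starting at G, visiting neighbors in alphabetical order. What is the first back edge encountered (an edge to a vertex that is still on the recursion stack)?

K->G

DFS from G (visiting neighbors in alphabetical order); mark gray on enter, black on exit:
G gray
  C gray
    K gray
      F gray
        I gray
        I black
      F black
      K→G: G is gray → back edge
First back edge: K → G.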